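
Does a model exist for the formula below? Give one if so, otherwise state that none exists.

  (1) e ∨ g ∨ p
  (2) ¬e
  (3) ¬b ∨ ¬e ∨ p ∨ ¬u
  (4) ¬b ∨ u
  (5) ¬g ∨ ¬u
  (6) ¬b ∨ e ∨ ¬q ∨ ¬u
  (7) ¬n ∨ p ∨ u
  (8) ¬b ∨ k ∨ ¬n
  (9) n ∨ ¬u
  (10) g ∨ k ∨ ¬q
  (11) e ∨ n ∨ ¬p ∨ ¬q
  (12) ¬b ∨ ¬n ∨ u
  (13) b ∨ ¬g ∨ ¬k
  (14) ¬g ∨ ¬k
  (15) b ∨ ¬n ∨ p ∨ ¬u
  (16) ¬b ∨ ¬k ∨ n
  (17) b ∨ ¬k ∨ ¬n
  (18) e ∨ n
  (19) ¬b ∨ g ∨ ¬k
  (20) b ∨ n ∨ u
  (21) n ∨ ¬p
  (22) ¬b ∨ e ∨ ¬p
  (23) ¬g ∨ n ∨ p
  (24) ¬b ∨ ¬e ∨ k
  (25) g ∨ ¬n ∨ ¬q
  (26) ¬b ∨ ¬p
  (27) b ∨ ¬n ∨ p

e = False, n = True, b = False, g = True, u = False, k = False, p = True, q = False

Unit clause (¬e) forces e = False.
In (e ∨ n) only n is left, so n = True.
Set b = False.
  then (b ∨ ¬k ∨ ¬n) forces k = False.
  then (b ∨ ¬n ∨ p) forces p = True.
Set g = True.
  then (¬g ∨ ¬u) forces u = False.
Set q = False.
All clauses satisfied.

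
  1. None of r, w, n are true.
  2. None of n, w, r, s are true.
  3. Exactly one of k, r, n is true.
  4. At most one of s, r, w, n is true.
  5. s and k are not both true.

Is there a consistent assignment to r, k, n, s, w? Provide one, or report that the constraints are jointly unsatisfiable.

r: False; k: True; n: False; s: False; w: False

  (1) {r, w, n}: 0 true — none ✓
  (2) {n, w, r, s}: 0 true — none ✓
  (3) {k, r, n}: 1 true — exactly one ✓
  (4) {s, r, w, n}: 0 true — at most one ✓
  (5) s=F, k=T — not both ✓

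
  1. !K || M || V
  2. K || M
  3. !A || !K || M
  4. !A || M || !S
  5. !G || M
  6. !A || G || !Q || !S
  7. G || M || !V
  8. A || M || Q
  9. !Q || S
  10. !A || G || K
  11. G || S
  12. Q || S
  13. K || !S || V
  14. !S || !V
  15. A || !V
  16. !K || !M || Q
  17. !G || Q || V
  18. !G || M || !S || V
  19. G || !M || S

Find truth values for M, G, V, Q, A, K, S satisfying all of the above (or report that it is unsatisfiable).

Set M = True.
Set G = True.
Set V = False.
  then (!G || Q || V) forces Q = True.
  then (!Q || S) forces S = True.
  then (K || !S || V) forces K = True.
Set A = True.
All clauses satisfied.

M = True, G = True, V = False, Q = True, A = True, K = True, S = True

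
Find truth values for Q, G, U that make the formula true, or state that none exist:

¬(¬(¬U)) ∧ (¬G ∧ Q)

Q: True, G: False, U: False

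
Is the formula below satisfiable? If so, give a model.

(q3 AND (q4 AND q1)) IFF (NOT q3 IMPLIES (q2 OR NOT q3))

q1=T, q2=F, q3=T, q4=T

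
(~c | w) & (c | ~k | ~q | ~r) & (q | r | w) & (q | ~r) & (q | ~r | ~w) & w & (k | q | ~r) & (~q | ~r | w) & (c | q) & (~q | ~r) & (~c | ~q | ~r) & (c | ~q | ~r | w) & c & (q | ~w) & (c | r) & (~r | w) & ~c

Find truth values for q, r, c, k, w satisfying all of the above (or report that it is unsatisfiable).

No satisfying assignment exists.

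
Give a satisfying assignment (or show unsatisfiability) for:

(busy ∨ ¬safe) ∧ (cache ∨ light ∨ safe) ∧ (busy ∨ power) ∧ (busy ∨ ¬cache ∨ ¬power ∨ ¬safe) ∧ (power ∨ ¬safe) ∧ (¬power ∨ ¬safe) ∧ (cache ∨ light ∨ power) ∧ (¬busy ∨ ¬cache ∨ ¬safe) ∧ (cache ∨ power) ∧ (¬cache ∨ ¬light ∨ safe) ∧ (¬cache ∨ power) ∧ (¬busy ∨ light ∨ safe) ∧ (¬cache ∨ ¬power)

cache=F, power=T, busy=F, safe=F, light=T

Try cache = True:
  (¬cache ∨ power) forces power = True.
  clause (¬cache ∨ ¬power) is falsified — backtrack.
So cache = False.
  then (cache ∨ power) forces power = True.
  then (¬power ∨ ¬safe) forces safe = False.
  then (cache ∨ light ∨ safe) forces light = True.
Set busy = False.
All clauses satisfied.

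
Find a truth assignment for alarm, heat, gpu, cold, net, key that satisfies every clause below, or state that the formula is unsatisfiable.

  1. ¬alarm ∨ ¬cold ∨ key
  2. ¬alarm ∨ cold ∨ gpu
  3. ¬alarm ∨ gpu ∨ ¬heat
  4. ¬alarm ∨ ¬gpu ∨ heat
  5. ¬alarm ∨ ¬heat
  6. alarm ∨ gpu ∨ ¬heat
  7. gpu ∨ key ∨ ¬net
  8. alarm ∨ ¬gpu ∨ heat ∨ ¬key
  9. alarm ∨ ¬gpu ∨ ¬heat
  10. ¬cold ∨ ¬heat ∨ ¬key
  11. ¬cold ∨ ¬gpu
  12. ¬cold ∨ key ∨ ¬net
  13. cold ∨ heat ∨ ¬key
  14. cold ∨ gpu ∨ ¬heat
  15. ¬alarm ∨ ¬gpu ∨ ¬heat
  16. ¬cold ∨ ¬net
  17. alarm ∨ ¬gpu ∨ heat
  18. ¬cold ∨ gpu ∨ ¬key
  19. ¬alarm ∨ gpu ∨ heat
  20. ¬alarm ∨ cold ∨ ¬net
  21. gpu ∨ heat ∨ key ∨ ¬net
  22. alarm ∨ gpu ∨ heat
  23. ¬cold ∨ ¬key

UNSATISFIABLE

Case alarm = True:
  (¬alarm ∨ ¬heat) forces heat = False.
  (¬alarm ∨ ¬gpu ∨ heat) forces gpu = False.
  Clause (¬alarm ∨ gpu ∨ heat) is falsified — contradiction.
Case alarm = False:
  If gpu = True:
    (alarm ∨ ¬gpu ∨ ¬heat) forces heat = False.
    clause (alarm ∨ ¬gpu ∨ heat) is falsified.
  If gpu = False:
    (alarm ∨ gpu ∨ ¬heat) forces heat = False.
    clause (alarm ∨ gpu ∨ heat) is falsified.
  Every sub-case reaches a contradiction.
Both cases fail, so the formula is unsatisfiable.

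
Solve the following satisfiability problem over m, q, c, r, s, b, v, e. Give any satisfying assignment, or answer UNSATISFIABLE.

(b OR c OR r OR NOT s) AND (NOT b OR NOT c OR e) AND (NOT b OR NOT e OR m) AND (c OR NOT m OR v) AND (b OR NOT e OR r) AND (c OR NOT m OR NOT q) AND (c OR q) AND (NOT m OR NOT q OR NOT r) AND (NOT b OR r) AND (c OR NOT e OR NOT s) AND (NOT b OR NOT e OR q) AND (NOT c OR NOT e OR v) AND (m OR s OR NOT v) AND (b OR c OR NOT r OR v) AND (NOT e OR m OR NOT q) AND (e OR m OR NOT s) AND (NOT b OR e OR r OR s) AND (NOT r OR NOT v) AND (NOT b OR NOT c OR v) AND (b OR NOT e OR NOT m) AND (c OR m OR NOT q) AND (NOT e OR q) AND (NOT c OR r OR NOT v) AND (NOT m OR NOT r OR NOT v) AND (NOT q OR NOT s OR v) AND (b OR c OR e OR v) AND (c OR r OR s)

Set m = False.
Set q = True.
  then (NOT e OR m OR NOT q) forces e = False.
  then (e OR m OR NOT s) forces s = False.
  then (c OR m OR NOT q) forces c = True.
  then (NOT b OR NOT c OR e) forces b = False.
  then (m OR s OR NOT v) forces v = False.
Set r = False.
All clauses satisfied.

m=F, q=T, c=T, r=F, s=F, b=F, v=F, e=F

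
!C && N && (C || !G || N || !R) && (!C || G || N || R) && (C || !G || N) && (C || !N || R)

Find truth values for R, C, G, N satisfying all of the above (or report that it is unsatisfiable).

R = True, C = False, G = False, N = True

Unit clause (!C) forces C = False.
Unit clause (N) forces N = True.
In (C || !N || R) only R is left, so R = True.
Set G = False.
Check each clause:
  (!C): !C holds.
  (N): N holds.
  (C || !G || N || !R): !G holds.
  (!C || G || N || R): !C holds.
  (C || !G || N): !G holds.
  (C || !N || R): R holds.
All clauses satisfied.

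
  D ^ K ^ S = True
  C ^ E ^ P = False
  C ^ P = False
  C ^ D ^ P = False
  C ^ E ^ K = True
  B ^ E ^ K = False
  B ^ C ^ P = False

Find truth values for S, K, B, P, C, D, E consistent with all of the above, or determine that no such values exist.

S: True, K: False, B: False, P: True, C: True, D: False, E: False

D ^ K ^ S = F ^ F ^ T = True ✓
C ^ E ^ P = T ^ F ^ T = False ✓
C ^ P = T ^ T = False ✓
C ^ D ^ P = T ^ F ^ T = False ✓
C ^ E ^ K = T ^ F ^ F = True ✓
B ^ E ^ K = F ^ F ^ F = False ✓
B ^ C ^ P = F ^ T ^ T = False ✓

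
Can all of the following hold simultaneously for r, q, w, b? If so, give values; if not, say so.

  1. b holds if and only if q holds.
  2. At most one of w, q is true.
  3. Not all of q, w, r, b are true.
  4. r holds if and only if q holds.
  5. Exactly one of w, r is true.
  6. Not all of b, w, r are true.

r = False, q = False, w = True, b = False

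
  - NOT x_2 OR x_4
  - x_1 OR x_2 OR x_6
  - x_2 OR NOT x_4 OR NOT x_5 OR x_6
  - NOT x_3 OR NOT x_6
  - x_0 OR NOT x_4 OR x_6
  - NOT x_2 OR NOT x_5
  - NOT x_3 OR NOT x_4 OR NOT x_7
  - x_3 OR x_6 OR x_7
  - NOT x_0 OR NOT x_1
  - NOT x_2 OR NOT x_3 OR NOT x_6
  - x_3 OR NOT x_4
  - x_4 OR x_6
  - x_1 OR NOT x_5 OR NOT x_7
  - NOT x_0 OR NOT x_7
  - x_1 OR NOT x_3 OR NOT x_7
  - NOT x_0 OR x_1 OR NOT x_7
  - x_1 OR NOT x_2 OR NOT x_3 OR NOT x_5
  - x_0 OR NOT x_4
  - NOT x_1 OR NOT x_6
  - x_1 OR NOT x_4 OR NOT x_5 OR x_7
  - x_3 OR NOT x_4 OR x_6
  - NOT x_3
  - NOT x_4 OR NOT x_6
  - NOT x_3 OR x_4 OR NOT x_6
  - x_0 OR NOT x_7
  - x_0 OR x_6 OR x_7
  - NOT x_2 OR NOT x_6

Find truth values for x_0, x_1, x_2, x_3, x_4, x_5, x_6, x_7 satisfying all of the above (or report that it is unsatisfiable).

Unit clause (NOT x_3) forces x_3 = False.
In (x_3 OR NOT x_4) only NOT x_4 is left, so x_4 = False.
In (x_4 OR x_6) only x_6 is left, so x_6 = True.
In (NOT x_1 OR NOT x_6) only NOT x_1 is left, so x_1 = False.
In (NOT x_2 OR NOT x_6) only NOT x_2 is left, so x_2 = False.
Set x_0 = True.
  then (NOT x_0 OR NOT x_7) forces x_7 = False.
Set x_5 = True.
All clauses satisfied.

x_0 = True; x_1 = False; x_2 = False; x_3 = False; x_4 = False; x_5 = True; x_6 = True; x_7 = False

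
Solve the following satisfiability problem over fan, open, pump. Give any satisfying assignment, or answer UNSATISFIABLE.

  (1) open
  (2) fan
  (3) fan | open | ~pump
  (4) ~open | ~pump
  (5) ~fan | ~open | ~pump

Unit clause (open) forces open = True.
Unit clause (fan) forces fan = True.
In (~open | ~pump) only ~pump is left, so pump = False.
All clauses satisfied.

fan = True, open = True, pump = False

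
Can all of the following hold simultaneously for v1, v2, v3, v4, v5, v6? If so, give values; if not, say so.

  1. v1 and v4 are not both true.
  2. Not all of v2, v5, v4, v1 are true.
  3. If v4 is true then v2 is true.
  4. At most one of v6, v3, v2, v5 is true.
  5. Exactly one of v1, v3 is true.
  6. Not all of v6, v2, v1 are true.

v1=T, v2=F, v3=F, v4=F, v5=T, v6=F

  (1) v1=T, v4=F — not both ✓
  (2) {v2, v5, v4, v1}: 2/4 true — not all ✓
  (3) v4=F ⇒ v2: vacuous ✓
  (4) {v6, v3, v2, v5}: 1 true — at most one ✓
  (5) {v1, v3}: 1 true — exactly one ✓
  (6) {v6, v2, v1}: 1/3 true — not all ✓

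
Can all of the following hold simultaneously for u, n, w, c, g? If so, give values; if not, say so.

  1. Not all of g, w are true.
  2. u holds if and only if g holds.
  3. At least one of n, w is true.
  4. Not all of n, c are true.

u: True, n: True, w: False, c: False, g: True

  (1) {g, w}: 1/2 true — not all ✓
  (2) u=T, g=T — same ✓
  (3) {n, w}: 1 true — at least one ✓
  (4) {n, c}: 1/2 true — not all ✓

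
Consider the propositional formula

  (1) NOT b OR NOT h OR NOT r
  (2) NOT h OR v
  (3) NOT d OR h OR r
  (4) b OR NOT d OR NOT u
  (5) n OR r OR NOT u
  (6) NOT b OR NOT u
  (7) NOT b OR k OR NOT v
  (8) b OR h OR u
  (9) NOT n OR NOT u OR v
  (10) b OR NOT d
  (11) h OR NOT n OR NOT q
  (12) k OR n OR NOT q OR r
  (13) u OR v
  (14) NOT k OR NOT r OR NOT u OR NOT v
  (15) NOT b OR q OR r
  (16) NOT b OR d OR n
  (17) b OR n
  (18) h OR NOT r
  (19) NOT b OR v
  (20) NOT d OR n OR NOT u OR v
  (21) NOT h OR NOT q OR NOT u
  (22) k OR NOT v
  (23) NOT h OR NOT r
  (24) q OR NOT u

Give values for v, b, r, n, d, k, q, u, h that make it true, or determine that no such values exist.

v: True, b: True, r: False, n: True, d: True, k: True, q: True, u: False, h: True

Set v = True.
  then (k OR NOT v) forces k = True.
Set b = True.
  then (NOT b OR NOT u) forces u = False.
Try r = True:
  (NOT b OR NOT h OR NOT r) forces h = False.
  clause (h OR NOT r) is falsified — backtrack.
So r = False.
  then (NOT b OR q OR r) forces q = True.
Set n = True.
  then (h OR NOT n OR NOT q) forces h = True.
Set d = True.
All clauses satisfied.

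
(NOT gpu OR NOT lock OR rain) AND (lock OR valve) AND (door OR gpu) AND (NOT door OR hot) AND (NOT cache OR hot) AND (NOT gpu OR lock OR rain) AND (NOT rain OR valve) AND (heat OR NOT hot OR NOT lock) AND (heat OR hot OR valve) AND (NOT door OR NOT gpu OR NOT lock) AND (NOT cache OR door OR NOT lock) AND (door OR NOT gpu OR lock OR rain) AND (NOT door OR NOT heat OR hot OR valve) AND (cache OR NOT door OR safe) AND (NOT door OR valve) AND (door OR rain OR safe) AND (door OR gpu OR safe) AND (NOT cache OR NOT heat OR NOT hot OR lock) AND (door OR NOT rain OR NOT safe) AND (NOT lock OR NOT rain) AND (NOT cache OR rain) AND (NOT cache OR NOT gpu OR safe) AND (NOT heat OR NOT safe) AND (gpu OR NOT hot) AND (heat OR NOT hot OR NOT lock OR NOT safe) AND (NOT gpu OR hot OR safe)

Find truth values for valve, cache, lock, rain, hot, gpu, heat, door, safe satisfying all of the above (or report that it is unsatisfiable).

Try valve = False:
  (lock OR valve) forces lock = True.
  (NOT rain OR valve) forces rain = False.
  (NOT gpu OR NOT lock OR rain) forces gpu = False.
  (door OR gpu) forces door = True.
  clause (NOT door OR valve) is falsified — backtrack.
So valve = True.
Set cache = True.
  then (NOT cache OR hot) forces hot = True.
  then (NOT cache OR rain) forces rain = True.
  then (gpu OR NOT hot) forces gpu = True.
  then (NOT lock OR NOT rain) forces lock = False.
  then (NOT cache OR NOT gpu OR safe) forces safe = True.
  then (NOT heat OR NOT safe) forces heat = False.
  then (door OR NOT rain OR NOT safe) forces door = True.
All clauses satisfied.

valve: True, cache: True, lock: False, rain: True, hot: True, gpu: True, heat: False, door: True, safe: True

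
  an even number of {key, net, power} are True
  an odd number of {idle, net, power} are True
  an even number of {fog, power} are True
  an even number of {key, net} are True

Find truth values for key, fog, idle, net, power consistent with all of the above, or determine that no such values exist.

key=F, fog=F, idle=T, net=F, power=F

{key, net, power}: 0 true → even ✓
{idle, net, power}: 1 true → odd ✓
{fog, power}: 0 true → even ✓
{key, net}: 0 true → even ✓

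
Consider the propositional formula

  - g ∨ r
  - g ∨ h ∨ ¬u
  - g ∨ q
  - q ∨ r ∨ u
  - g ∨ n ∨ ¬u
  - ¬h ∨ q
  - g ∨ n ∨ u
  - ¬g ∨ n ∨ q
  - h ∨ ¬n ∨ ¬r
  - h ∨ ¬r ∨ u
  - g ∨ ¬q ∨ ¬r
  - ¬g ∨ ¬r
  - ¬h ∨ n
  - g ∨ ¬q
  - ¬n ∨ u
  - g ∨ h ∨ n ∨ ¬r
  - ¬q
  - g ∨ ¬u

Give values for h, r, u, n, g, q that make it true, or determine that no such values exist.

h = False, r = False, u = True, n = True, g = True, q = False

Unit clause (¬q) forces q = False.
In (g ∨ q) only g is left, so g = True.
In (¬h ∨ q) only ¬h is left, so h = False.
In (¬g ∨ n ∨ q) only n is left, so n = True.
In (h ∨ ¬n ∨ ¬r) only ¬r is left, so r = False.
In (¬n ∨ u) only u is left, so u = True.
All clauses satisfied.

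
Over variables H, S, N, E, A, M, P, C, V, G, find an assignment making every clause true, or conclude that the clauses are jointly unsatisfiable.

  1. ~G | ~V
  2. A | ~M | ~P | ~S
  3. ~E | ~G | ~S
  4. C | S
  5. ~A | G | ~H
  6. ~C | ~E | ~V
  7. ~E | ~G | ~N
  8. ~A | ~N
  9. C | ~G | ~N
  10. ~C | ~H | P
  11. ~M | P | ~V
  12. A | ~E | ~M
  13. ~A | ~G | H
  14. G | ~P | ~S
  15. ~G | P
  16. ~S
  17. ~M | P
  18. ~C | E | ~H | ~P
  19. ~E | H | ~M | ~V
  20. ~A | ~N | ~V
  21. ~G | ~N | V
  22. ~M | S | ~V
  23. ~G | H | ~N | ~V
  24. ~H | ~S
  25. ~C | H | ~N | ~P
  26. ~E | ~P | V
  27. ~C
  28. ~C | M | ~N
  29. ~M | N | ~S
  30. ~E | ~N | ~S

Unsatisfiable

Case S = True:
  Clause (~S) is falsified — contradiction.
Case S = False:
  (C | S) forces C = True.
  Clause (~C) is falsified — contradiction.
Both cases fail, so the formula is unsatisfiable.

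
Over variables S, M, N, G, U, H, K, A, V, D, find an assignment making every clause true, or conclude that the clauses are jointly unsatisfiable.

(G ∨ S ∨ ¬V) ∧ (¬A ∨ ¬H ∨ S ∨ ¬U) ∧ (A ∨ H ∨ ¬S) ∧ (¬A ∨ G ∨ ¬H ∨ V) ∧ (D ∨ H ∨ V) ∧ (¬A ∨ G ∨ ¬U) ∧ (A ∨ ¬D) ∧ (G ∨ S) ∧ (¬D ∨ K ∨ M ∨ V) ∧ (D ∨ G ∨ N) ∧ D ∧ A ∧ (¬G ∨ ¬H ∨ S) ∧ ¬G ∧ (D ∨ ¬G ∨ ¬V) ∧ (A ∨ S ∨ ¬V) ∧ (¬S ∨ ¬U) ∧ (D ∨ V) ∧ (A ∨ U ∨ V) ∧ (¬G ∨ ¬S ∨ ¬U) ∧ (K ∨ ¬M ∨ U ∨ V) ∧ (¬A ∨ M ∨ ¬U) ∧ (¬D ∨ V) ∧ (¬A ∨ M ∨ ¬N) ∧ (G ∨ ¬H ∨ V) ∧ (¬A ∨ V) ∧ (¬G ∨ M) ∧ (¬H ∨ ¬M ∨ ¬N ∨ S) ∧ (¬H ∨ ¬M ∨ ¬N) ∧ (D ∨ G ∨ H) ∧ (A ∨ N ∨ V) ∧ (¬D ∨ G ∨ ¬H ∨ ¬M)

S=T, M=T, N=F, G=F, U=F, H=F, K=F, A=T, V=T, D=T

Unit clause (D) forces D = True.
Unit clause (A) forces A = True.
Unit clause (¬G) forces G = False.
In (¬D ∨ V) only V is left, so V = True.
In (G ∨ S ∨ ¬V) only S is left, so S = True.
In (¬A ∨ G ∨ ¬U) only ¬U is left, so U = False.
Set M = True.
  then (¬D ∨ G ∨ ¬H ∨ ¬M) forces H = False.
Set N = False.
Set K = False.
All clauses satisfied.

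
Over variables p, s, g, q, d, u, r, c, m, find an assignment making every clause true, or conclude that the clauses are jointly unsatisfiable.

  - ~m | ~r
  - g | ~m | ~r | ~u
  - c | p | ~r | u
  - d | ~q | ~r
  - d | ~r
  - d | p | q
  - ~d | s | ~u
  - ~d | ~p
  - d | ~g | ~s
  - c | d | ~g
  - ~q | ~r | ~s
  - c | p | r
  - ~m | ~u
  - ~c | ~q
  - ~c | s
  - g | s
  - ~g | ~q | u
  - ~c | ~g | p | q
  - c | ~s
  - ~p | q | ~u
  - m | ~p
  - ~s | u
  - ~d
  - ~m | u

UNSATISFIABLE

Case m = True:
  (~m | ~r) forces r = False.
  (~m | ~u) forces u = False.
  Clause (~m | u) is falsified — contradiction.
Case m = False:
  (m | ~p) forces p = False.
  (~d) forces d = False.
  (d | ~r) forces r = False.
  (d | p | q) forces q = True.
  (c | p | r) forces c = True.
  Clause (~c | ~q) is falsified — contradiction.
Both cases fail, so the formula is unsatisfiable.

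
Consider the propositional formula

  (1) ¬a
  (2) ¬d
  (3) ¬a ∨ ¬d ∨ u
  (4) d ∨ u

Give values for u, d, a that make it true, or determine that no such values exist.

Unit clause (¬a) forces a = False.
Unit clause (¬d) forces d = False.
In (d ∨ u) only u is left, so u = True.
All clauses satisfied.

u = True, d = False, a = False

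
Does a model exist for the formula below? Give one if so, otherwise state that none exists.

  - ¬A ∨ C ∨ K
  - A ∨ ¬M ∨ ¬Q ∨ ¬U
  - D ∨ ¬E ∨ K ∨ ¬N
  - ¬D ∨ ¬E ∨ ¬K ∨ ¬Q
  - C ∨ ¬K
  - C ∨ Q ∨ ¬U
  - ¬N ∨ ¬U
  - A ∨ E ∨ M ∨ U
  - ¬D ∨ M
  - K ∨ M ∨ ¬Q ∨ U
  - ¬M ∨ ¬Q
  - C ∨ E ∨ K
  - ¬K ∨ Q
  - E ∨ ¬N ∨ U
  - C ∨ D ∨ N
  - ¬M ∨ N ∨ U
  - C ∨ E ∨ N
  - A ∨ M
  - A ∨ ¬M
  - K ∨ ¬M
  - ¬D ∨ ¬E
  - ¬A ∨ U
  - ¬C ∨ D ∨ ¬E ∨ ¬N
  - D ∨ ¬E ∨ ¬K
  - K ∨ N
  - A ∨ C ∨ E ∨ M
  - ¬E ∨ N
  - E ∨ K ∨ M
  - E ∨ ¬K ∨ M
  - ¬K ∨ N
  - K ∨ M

Case A = True:
  (¬A ∨ U) forces U = True.
  (¬N ∨ ¬U) forces N = False.
  (K ∨ N) forces K = True.
  Clause (¬K ∨ N) is falsified — contradiction.
Case A = False:
  (A ∨ M) forces M = True.
  Clause (A ∨ ¬M) is falsified — contradiction.
Both cases fail, so the formula is unsatisfiable.

Unsatisfiable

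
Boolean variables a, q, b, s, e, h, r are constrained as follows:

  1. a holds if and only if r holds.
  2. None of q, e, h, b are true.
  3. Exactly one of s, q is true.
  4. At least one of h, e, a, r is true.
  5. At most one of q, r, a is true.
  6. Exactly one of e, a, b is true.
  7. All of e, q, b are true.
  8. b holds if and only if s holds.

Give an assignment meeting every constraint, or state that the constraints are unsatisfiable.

Case q = True:
  Constraint (2) is violated (q=T) — contradiction.
Case q = False:
  Constraint (7) is violated (q=F) — contradiction.
Both cases fail — unsatisfiable.

UNSATISFIABLE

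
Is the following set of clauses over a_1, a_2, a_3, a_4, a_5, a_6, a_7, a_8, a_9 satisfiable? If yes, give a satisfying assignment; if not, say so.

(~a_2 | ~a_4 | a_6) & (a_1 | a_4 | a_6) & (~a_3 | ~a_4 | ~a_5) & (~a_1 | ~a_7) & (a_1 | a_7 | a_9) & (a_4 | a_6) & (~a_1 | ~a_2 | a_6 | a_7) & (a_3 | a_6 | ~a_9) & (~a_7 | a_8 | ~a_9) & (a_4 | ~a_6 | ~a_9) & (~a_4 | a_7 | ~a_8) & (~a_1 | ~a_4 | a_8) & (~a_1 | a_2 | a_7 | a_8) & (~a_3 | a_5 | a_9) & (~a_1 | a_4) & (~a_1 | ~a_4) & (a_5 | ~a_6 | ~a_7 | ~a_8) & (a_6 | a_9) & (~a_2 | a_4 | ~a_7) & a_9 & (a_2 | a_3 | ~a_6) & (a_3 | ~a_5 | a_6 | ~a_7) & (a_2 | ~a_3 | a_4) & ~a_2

a_1=F, a_2=F, a_3=T, a_4=T, a_5=F, a_6=T, a_7=F, a_8=F, a_9=T

Unit clause (a_9) forces a_9 = True.
Unit clause (~a_2) forces a_2 = False.
Set a_1 = False.
Set a_3 = True.
  then (a_2 | ~a_3 | a_4) forces a_4 = True.
  then (~a_3 | ~a_4 | ~a_5) forces a_5 = False.
Set a_6 = True.
Try a_7 = True:
  (~a_7 | a_8 | ~a_9) forces a_8 = True.
  clause (a_5 | ~a_6 | ~a_7 | ~a_8) is falsified — backtrack.
So a_7 = False.
  then (~a_4 | a_7 | ~a_8) forces a_8 = False.
All clauses satisfied.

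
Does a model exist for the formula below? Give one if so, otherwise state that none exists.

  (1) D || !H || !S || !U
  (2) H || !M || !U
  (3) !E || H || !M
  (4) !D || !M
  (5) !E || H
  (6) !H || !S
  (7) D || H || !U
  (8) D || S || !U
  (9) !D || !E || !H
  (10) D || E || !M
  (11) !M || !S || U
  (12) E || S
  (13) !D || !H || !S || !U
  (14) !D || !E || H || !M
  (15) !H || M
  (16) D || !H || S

M = False, S = True, E = False, D = True, H = False, U = False

Try M = True:
  (!D || !M) forces D = False.
  (D || E || !M) forces E = True.
  (!E || H || !M) forces H = True.
  (!H || !S) forces S = False.
  clause (D || !H || S) is falsified — backtrack.
So M = False.
  then (!H || M) forces H = False.
  then (!E || H) forces E = False.
  then (E || S) forces S = True.
Set D = True.
Set U = False.
All clauses satisfied.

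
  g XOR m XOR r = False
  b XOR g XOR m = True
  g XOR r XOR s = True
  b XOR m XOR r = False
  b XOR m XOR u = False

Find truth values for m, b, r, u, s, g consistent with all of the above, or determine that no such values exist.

m = True, b = False, r = True, u = True, s = False, g = False

g XOR m XOR r = F XOR T XOR T = False ✓
b XOR g XOR m = F XOR F XOR T = True ✓
g XOR r XOR s = F XOR T XOR F = True ✓
b XOR m XOR r = F XOR T XOR T = False ✓
b XOR m XOR u = F XOR T XOR T = False ✓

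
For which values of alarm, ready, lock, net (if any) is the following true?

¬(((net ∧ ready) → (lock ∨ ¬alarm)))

alarm = True; ready = True; lock = False; net = True

  ¬(((net ∧ ready) → (lock ∨ ¬alarm))) = True
    (net ∧ ready) → (lock ∨ ¬alarm) = False
      net ∧ ready = True
      lock ∨ ¬alarm = False
        ¬alarm = False
The formula evaluates to True.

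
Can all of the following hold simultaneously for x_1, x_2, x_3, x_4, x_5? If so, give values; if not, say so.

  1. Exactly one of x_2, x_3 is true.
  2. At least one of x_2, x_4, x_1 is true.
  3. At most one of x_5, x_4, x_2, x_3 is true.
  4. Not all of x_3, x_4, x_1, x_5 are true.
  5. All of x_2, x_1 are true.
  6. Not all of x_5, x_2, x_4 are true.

x_1 = True, x_2 = True, x_3 = False, x_4 = False, x_5 = False

  (1) {x_2, x_3}: 1 true — exactly one ✓
  (2) {x_2, x_4, x_1}: 2 true — at least one ✓
  (3) {x_5, x_4, x_2, x_3}: 1 true — at most one ✓
  (4) {x_3, x_4, x_1, x_5}: 1/4 true — not all ✓
  (5) {x_2, x_1}: all 2 true ✓
  (6) {x_5, x_2, x_4}: 1/3 true — not all ✓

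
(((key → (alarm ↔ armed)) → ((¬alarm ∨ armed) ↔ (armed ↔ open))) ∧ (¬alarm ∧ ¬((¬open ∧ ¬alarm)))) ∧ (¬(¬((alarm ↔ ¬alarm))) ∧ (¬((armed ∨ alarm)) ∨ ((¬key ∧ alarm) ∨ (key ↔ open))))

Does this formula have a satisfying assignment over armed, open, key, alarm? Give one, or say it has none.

The formula is unsatisfiable.

The conjunct ¬(¬((alarm ↔ ¬alarm))) is unsatisfiable on its own:
  alarm=F: evaluates to False.
  alarm=T: evaluates to False.
So the whole conjunction is unsatisfiable.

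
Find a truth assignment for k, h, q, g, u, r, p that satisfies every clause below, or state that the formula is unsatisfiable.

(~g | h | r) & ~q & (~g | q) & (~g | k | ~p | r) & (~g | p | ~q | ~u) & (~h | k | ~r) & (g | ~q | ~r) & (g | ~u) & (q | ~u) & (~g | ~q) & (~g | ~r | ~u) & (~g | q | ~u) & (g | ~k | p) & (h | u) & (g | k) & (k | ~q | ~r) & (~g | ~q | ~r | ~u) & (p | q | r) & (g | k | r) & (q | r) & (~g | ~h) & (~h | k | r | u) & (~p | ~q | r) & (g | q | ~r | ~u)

k=T; h=T; q=F; g=F; u=F; r=T; p=T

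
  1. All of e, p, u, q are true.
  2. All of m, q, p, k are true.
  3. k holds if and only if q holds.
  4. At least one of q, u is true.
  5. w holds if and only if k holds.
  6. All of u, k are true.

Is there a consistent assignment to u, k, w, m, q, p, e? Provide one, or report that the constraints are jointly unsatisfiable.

u=T, k=T, w=T, m=T, q=T, p=T, e=T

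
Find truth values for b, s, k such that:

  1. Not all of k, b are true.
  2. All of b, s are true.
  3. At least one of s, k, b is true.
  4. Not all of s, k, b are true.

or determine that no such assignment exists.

b=T; s=T; k=F

  (1) {k, b}: 1/2 true — not all ✓
  (2) {b, s}: all 2 true ✓
  (3) {s, k, b}: 2 true — at least one ✓
  (4) {s, k, b}: 2/3 true — not all ✓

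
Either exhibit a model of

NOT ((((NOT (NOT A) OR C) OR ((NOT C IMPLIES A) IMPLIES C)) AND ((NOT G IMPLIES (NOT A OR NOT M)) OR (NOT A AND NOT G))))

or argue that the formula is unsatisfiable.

C = True; A = True; G = False; M = True

  NOT ((((NOT (NOT A) OR C) OR ((NOT C IMPLIES A) IMPLIES C)) AND ((NOT G IMPLIES (NOT A OR NOT M)) OR (NOT A AND NOT G)))) = True
    ((NOT (NOT A) OR C) OR ((NOT C IMPLIES A) IMPLIES C)) AND ((NOT G IMPLIES (NOT A OR NOT M)) OR (NOT A AND NOT G)) = False
      (NOT (NOT A) OR C) OR ((NOT C IMPLIES A) IMPLIES C) = True
        NOT (NOT A) OR C = True
          NOT (NOT A) = True
            NOT A = False
        (NOT C IMPLIES A) IMPLIES C = True
          NOT C IMPLIES A = True
            NOT C = False
      (NOT G IMPLIES (NOT A OR NOT M)) OR (NOT A AND NOT G) = False
        NOT G IMPLIES (NOT A OR NOT M) = False
          NOT G = True
          NOT A OR NOT M = False
            NOT A = False
            NOT M = False
        NOT A AND NOT G = False
          NOT A = False
          NOT G = True
The formula evaluates to True.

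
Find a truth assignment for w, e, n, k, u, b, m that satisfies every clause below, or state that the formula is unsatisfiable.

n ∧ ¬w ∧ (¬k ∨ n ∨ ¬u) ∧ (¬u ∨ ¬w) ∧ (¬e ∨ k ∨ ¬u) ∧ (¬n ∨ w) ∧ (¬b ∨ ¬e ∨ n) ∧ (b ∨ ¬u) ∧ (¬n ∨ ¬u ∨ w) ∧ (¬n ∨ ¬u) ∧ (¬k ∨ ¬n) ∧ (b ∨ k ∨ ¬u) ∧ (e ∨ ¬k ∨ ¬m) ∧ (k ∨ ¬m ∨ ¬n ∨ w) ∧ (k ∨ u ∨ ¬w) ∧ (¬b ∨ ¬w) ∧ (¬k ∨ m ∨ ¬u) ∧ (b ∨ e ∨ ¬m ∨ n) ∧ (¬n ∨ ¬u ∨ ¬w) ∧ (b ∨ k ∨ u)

Case w = True:
  Clause (¬w) is falsified — contradiction.
Case w = False:
  (n) forces n = True.
  Clause (¬n ∨ w) is falsified — contradiction.
Both cases fail, so the formula is unsatisfiable.

The formula is unsatisfiable.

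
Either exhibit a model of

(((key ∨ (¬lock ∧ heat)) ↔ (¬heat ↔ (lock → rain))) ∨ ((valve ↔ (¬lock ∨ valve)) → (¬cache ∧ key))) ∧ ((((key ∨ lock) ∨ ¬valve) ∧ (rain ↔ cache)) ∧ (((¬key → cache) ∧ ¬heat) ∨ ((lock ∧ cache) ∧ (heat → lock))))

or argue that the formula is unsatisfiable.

cache = True; heat = False; rain = True; lock = False; valve = True; key = True

  ((key ∨ (¬lock ∧ heat)) ↔ (¬heat ↔ (lock → rain))) ∨ ((valve ↔ (¬lock ∨ valve)) → (¬cache ∧ key)) = True
    (key ∨ (¬lock ∧ heat)) ↔ (¬heat ↔ (lock → rain)) = True
      key ∨ (¬lock ∧ heat) = True
        ¬lock ∧ heat = False
          ¬lock = True
      ¬heat ↔ (lock → rain) = True
        ¬heat = True
        lock → rain = True
    (valve ↔ (¬lock ∨ valve)) → (¬cache ∧ key) = False
      valve ↔ (¬lock ∨ valve) = True
        ¬lock ∨ valve = True
          ¬lock = True
      ¬cache ∧ key = False
        ¬cache = False
  (((key ∨ lock) ∨ ¬valve) ∧ (rain ↔ cache)) ∧ (((¬key → cache) ∧ ¬heat) ∨ ((lock ∧ cache) ∧ (heat → lock))) = True
    ((key ∨ lock) ∨ ¬valve) ∧ (rain ↔ cache) = True
      (key ∨ lock) ∨ ¬valve = True
        key ∨ lock = True
        ¬valve = False
      rain ↔ cache = True
    ((¬key → cache) ∧ ¬heat) ∨ ((lock ∧ cache) ∧ (heat → lock)) = True
      (¬key → cache) ∧ ¬heat = True
        ¬key → cache = True
          ¬key = False
        ¬heat = True
      (lock ∧ cache) ∧ (heat → lock) = False
        lock ∧ cache = False
        heat → lock = True
Both conjuncts True, so the formula holds.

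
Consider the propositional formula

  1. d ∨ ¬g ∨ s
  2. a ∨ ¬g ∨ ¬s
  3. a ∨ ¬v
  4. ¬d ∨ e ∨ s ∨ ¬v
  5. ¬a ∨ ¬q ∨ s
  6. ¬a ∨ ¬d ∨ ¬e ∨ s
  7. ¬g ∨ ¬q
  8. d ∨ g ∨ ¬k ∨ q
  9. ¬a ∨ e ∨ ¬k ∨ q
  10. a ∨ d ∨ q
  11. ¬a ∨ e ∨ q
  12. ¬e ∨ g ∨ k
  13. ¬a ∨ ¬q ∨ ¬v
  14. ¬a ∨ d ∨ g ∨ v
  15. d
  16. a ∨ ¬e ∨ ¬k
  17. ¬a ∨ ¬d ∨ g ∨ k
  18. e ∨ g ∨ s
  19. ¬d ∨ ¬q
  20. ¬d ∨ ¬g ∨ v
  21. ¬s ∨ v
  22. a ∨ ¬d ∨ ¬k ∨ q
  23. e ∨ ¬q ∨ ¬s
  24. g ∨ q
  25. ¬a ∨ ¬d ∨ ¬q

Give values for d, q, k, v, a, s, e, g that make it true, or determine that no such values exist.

d=T, q=F, k=F, v=T, a=T, s=T, e=T, g=T

Unit clause (d) forces d = True.
In (¬d ∨ ¬q) only ¬q is left, so q = False.
In (g ∨ q) only g is left, so g = True.
In (¬d ∨ ¬g ∨ v) only v is left, so v = True.
In (a ∨ ¬v) only a is left, so a = True.
In (¬a ∨ e ∨ q) only e is left, so e = True.
In (¬a ∨ ¬d ∨ ¬e ∨ s) only s is left, so s = True.
Set k = False.
All clauses satisfied.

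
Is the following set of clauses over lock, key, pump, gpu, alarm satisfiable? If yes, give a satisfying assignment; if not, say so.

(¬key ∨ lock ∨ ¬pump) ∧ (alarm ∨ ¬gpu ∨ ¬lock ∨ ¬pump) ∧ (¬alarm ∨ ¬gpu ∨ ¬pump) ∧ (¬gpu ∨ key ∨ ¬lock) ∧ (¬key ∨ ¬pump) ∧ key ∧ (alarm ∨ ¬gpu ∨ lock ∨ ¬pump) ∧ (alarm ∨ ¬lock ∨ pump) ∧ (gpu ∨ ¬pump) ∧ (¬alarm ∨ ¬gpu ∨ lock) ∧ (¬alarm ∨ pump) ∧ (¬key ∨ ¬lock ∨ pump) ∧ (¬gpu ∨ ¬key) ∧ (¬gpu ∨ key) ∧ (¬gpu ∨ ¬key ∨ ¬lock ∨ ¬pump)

Unit clause (key) forces key = True.
In (¬gpu ∨ ¬key) only ¬gpu is left, so gpu = False.
In (¬key ∨ ¬pump) only ¬pump is left, so pump = False.
In (¬alarm ∨ pump) only ¬alarm is left, so alarm = False.
In (¬key ∨ ¬lock ∨ pump) only ¬lock is left, so lock = False.
All clauses satisfied.

lock = False; key = True; pump = False; gpu = False; alarm = False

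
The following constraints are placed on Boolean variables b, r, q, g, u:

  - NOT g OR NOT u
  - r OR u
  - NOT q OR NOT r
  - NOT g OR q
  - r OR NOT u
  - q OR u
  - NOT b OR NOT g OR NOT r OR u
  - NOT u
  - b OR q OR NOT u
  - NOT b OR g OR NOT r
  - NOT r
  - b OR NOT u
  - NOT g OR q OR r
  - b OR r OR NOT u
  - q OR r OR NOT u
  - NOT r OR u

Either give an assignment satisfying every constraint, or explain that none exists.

Case r = True:
  Clause (NOT r) is falsified — contradiction.
Case r = False:
  (r OR u) forces u = True.
  Clause (r OR NOT u) is falsified — contradiction.
Both cases fail, so the formula is unsatisfiable.

No satisfying assignment exists.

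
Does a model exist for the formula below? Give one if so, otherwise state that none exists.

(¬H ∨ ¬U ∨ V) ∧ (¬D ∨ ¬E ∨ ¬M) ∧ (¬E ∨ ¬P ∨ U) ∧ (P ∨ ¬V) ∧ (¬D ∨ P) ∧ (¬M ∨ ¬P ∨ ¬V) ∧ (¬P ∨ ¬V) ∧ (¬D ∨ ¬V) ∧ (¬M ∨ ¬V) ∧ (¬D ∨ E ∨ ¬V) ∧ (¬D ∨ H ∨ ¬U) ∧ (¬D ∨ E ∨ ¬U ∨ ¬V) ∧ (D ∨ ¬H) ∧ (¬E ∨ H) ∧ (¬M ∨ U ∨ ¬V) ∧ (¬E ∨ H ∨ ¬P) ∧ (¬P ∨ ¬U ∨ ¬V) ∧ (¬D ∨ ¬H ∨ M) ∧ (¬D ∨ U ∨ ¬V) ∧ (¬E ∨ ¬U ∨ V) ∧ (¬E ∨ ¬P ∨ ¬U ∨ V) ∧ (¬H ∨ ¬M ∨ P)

V: False, E: False, D: False, H: False, M: False, U: True, P: False

Try V = True:
  (P ∨ ¬V) forces P = True.
  clause (¬P ∨ ¬V) is falsified — backtrack.
So V = False.
Set E = False.
Set D = False.
  then (D ∨ ¬H) forces H = False.
Set M = False.
Set U = True.
Set P = False.
All clauses satisfied.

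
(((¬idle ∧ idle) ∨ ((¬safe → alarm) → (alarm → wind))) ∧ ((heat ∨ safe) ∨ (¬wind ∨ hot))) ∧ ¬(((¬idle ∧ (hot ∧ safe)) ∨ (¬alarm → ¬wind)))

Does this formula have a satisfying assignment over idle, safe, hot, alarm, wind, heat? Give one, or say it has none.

idle: True; safe: True; hot: False; alarm: False; wind: True; heat: True

  ((¬idle ∧ idle) ∨ ((¬safe → alarm) → (alarm → wind))) ∧ ((heat ∨ safe) ∨ (¬wind ∨ hot)) = True
    (¬idle ∧ idle) ∨ ((¬safe → alarm) → (alarm → wind)) = True
      ¬idle ∧ idle = False
        ¬idle = False
      (¬safe → alarm) → (alarm → wind) = True
        ¬safe → alarm = True
          ¬safe = False
        alarm → wind = True
    (heat ∨ safe) ∨ (¬wind ∨ hot) = True
      heat ∨ safe = True
      ¬wind ∨ hot = False
        ¬wind = False
  ¬(((¬idle ∧ (hot ∧ safe)) ∨ (¬alarm → ¬wind))) = True
    (¬idle ∧ (hot ∧ safe)) ∨ (¬alarm → ¬wind) = False
      ¬idle ∧ (hot ∧ safe) = False
        ¬idle = False
        hot ∧ safe = False
      ¬alarm → ¬wind = False
        ¬alarm = True
        ¬wind = False
Both conjuncts True, so the formula holds.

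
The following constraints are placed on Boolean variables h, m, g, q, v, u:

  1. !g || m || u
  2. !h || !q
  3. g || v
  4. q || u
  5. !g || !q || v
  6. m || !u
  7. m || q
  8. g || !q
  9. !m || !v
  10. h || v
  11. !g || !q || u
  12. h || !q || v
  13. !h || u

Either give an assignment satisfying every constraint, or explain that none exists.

Set h = True.
  then (!h || !q) forces q = False.
  then (q || u) forces u = True.
  then (m || !u) forces m = True.
  then (!m || !v) forces v = False.
  then (g || v) forces g = True.
All clauses satisfied.

h = True, m = True, g = True, q = False, v = False, u = True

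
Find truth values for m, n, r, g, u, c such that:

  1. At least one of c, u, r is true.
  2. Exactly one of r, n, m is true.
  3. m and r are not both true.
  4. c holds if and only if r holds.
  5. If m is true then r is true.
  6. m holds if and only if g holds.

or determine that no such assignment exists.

m: False, n: False, r: True, g: False, u: True, c: True

  (1) {c, u, r}: 3 true — at least one ✓
  (2) {r, n, m}: 1 true — exactly one ✓
  (3) m=F, r=T — not both ✓
  (4) c=T, r=T — same ✓
  (5) m=F ⇒ r: vacuous ✓
  (6) m=F, g=F — same ✓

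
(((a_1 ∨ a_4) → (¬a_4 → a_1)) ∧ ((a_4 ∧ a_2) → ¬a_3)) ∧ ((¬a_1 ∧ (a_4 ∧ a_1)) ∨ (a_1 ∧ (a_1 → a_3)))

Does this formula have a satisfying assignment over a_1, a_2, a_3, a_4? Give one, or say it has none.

a_1=T, a_2=F, a_3=T, a_4=F

  ((a_1 ∨ a_4) → (¬a_4 → a_1)) ∧ ((a_4 ∧ a_2) → ¬a_3) = True
    (a_1 ∨ a_4) → (¬a_4 → a_1) = True
      a_1 ∨ a_4 = True
      ¬a_4 → a_1 = True
        ¬a_4 = True
    (a_4 ∧ a_2) → ¬a_3 = True
      a_4 ∧ a_2 = False
      ¬a_3 = False
  (¬a_1 ∧ (a_4 ∧ a_1)) ∨ (a_1 ∧ (a_1 → a_3)) = True
    ¬a_1 ∧ (a_4 ∧ a_1) = False
      ¬a_1 = False
      a_4 ∧ a_1 = False
    a_1 ∧ (a_1 → a_3) = True
      a_1 → a_3 = True
Both conjuncts True, so the formula holds.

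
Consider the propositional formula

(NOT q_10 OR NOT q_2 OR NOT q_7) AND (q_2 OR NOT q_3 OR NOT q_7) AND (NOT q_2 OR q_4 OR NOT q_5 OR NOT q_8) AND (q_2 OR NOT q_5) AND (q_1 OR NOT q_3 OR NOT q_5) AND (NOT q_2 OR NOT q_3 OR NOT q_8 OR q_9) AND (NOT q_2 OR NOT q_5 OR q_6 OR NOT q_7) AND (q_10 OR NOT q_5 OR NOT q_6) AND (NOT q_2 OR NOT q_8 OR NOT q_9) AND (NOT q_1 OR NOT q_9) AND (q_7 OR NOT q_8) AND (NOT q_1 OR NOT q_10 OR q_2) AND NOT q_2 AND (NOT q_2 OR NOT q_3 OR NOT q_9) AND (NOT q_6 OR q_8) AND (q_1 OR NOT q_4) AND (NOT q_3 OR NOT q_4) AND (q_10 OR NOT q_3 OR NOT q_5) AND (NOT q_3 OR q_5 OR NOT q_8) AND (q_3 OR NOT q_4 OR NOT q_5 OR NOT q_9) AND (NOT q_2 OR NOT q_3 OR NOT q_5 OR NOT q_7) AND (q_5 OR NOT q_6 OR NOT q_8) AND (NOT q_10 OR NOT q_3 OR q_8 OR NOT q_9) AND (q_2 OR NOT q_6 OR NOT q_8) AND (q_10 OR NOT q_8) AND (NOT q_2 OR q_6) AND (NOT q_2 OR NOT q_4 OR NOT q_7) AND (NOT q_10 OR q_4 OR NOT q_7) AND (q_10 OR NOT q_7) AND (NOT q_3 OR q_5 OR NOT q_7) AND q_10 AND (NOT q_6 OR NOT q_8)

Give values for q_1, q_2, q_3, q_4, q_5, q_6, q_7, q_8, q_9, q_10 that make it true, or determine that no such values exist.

q_1 = False; q_2 = False; q_3 = False; q_4 = False; q_5 = False; q_6 = False; q_7 = False; q_8 = False; q_9 = True; q_10 = True

Unit clause (NOT q_2) forces q_2 = False.
Unit clause (q_10) forces q_10 = True.
In (q_2 OR NOT q_5) only NOT q_5 is left, so q_5 = False.
In (NOT q_1 OR NOT q_10 OR q_2) only NOT q_1 is left, so q_1 = False.
In (q_1 OR NOT q_4) only NOT q_4 is left, so q_4 = False.
In (NOT q_10 OR q_4 OR NOT q_7) only NOT q_7 is left, so q_7 = False.
In (q_7 OR NOT q_8) only NOT q_8 is left, so q_8 = False.
In (NOT q_6 OR q_8) only NOT q_6 is left, so q_6 = False.
Set q_3 = False.
Set q_9 = True.
All clauses satisfied.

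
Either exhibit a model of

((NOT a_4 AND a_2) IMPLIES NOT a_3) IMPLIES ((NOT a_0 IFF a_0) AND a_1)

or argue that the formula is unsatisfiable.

a_0=F, a_1=F, a_2=T, a_3=T, a_4=F

  ((NOT a_4 AND a_2) IMPLIES NOT a_3) IMPLIES ((NOT a_0 IFF a_0) AND a_1) = True
    (NOT a_4 AND a_2) IMPLIES NOT a_3 = False
      NOT a_4 AND a_2 = True
        NOT a_4 = True
      NOT a_3 = False
    (NOT a_0 IFF a_0) AND a_1 = False
      NOT a_0 IFF a_0 = False
        NOT a_0 = True
The formula evaluates to True.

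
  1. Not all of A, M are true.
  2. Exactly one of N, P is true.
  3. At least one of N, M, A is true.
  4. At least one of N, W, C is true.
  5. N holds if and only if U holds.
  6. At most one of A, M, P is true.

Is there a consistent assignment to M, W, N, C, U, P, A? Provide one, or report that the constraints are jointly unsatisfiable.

M=F, W=T, N=T, C=F, U=T, P=F, A=T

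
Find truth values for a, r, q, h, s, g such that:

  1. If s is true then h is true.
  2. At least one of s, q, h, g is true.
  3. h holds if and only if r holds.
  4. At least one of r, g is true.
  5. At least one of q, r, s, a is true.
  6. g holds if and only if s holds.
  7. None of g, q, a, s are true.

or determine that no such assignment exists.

a = False, r = True, q = False, h = True, s = False, g = False

  (1) s=F ⇒ h: vacuous ✓
  (2) {s, q, h, g}: 1 true — at least one ✓
  (3) h=T, r=T — same ✓
  (4) {r, g}: 1 true — at least one ✓
  (5) {q, r, s, a}: 1 true — at least one ✓
  (6) g=F, s=F — same ✓
  (7) {g, q, a, s}: 0 true — none ✓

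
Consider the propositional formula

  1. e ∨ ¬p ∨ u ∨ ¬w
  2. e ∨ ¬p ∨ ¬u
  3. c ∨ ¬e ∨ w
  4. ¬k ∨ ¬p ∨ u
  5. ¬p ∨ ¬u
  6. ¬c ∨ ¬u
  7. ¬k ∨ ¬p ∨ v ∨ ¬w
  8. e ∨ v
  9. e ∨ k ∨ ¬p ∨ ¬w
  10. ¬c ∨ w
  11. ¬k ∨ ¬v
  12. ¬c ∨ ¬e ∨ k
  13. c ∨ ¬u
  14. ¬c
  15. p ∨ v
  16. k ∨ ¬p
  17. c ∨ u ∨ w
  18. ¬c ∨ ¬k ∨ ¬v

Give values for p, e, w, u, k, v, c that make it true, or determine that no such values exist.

p: False, e: False, w: True, u: False, k: False, v: True, c: False

Unit clause (¬c) forces c = False.
In (c ∨ ¬u) only ¬u is left, so u = False.
In (c ∨ u ∨ w) only w is left, so w = True.
Try p = True:
  (e ∨ ¬p ∨ u ∨ ¬w) forces e = True.
  (¬k ∨ ¬p ∨ u) forces k = False.
  clause (k ∨ ¬p) is falsified — backtrack.
So p = False.
  then (p ∨ v) forces v = True.
  then (¬k ∨ ¬v) forces k = False.
Set e = False.
All clauses satisfied.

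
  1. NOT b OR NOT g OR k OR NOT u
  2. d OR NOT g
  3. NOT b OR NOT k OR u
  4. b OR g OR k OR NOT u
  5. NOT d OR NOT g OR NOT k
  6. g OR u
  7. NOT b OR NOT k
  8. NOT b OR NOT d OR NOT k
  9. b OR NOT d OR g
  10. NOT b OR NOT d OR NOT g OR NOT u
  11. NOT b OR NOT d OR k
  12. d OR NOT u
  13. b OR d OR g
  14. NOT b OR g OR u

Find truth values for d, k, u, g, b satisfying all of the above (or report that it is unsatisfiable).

d = True, k = False, u = False, g = True, b = False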